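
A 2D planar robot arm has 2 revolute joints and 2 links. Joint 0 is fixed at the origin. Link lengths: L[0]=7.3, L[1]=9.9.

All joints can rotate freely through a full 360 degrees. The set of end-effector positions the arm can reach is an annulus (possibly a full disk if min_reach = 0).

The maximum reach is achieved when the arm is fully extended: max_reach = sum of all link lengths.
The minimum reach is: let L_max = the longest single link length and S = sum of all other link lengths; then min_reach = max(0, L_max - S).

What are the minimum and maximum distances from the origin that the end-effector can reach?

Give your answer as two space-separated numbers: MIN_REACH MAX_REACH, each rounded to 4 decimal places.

Answer: 2.6000 17.2000

Derivation:
Link lengths: [7.3, 9.9]
max_reach = 7.3 + 9.9 = 17.2
L_max = max([7.3, 9.9]) = 9.9
S (sum of others) = 17.2 - 9.9 = 7.3
min_reach = max(0, 9.9 - 7.3) = max(0, 2.6) = 2.6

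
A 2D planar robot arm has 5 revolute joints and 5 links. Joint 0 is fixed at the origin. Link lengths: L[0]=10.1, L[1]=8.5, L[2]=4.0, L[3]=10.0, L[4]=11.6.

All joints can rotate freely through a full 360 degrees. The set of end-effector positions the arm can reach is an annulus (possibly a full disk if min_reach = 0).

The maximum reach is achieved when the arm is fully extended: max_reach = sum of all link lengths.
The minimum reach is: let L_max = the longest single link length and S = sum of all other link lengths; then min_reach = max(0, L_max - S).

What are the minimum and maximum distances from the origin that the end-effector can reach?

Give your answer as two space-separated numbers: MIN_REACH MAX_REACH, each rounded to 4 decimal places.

Answer: 0.0000 44.2000

Derivation:
Link lengths: [10.1, 8.5, 4.0, 10.0, 11.6]
max_reach = 10.1 + 8.5 + 4 + 10 + 11.6 = 44.2
L_max = max([10.1, 8.5, 4.0, 10.0, 11.6]) = 11.6
S (sum of others) = 44.2 - 11.6 = 32.6
min_reach = max(0, 11.6 - 32.6) = max(0, -21) = 0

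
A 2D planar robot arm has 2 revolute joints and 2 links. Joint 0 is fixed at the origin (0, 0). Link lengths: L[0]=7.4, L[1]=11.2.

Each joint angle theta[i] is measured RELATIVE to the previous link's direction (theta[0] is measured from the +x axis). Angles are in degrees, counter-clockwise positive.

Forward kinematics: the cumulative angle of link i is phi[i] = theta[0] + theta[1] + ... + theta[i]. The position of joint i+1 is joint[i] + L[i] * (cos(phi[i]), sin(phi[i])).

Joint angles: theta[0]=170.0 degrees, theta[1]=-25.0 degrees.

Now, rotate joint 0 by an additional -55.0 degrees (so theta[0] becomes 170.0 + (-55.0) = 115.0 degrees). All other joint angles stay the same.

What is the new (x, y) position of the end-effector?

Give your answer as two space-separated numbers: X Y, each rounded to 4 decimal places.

Answer: -3.1274 17.9067

Derivation:
joint[0] = (0.0000, 0.0000)  (base)
link 0: phi[0] = 115 = 115 deg
  cos(115 deg) = -0.4226, sin(115 deg) = 0.9063
  joint[1] = (0.0000, 0.0000) + 7.4 * (-0.4226, 0.9063) = (0.0000 + -3.1274, 0.0000 + 6.7067) = (-3.1274, 6.7067)
link 1: phi[1] = 115 + -25 = 90 deg
  cos(90 deg) = 0.0000, sin(90 deg) = 1.0000
  joint[2] = (-3.1274, 6.7067) + 11.2 * (0.0000, 1.0000) = (-3.1274 + 0.0000, 6.7067 + 11.2000) = (-3.1274, 17.9067)
End effector: (-3.1274, 17.9067)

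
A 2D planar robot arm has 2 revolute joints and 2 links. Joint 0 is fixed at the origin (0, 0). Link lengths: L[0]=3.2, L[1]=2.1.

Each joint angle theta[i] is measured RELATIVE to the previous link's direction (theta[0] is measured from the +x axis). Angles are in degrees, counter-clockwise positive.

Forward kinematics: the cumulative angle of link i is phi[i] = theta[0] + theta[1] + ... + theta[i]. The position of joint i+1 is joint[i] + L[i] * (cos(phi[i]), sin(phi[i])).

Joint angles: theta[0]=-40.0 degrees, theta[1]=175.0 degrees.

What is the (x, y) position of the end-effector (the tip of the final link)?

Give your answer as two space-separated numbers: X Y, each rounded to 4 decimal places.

Answer: 0.9664 -0.5720

Derivation:
joint[0] = (0.0000, 0.0000)  (base)
link 0: phi[0] = -40 = -40 deg
  cos(-40 deg) = 0.7660, sin(-40 deg) = -0.6428
  joint[1] = (0.0000, 0.0000) + 3.2 * (0.7660, -0.6428) = (0.0000 + 2.4513, 0.0000 + -2.0569) = (2.4513, -2.0569)
link 1: phi[1] = -40 + 175 = 135 deg
  cos(135 deg) = -0.7071, sin(135 deg) = 0.7071
  joint[2] = (2.4513, -2.0569) + 2.1 * (-0.7071, 0.7071) = (2.4513 + -1.4849, -2.0569 + 1.4849) = (0.9664, -0.5720)
End effector: (0.9664, -0.5720)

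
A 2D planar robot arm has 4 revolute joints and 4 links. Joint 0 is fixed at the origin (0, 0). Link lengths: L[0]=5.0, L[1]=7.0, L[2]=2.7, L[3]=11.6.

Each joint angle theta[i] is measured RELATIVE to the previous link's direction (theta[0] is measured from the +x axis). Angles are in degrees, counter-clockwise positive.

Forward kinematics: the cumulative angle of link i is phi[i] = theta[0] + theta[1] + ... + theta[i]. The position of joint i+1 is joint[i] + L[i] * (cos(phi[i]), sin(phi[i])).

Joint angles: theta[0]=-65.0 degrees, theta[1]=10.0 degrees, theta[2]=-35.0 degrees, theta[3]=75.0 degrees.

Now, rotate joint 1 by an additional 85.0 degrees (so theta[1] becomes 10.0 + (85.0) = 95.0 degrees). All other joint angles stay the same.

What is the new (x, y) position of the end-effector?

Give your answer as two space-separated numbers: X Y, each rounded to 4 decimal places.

joint[0] = (0.0000, 0.0000)  (base)
link 0: phi[0] = -65 = -65 deg
  cos(-65 deg) = 0.4226, sin(-65 deg) = -0.9063
  joint[1] = (0.0000, 0.0000) + 5 * (0.4226, -0.9063) = (0.0000 + 2.1131, 0.0000 + -4.5315) = (2.1131, -4.5315)
link 1: phi[1] = -65 + 95 = 30 deg
  cos(30 deg) = 0.8660, sin(30 deg) = 0.5000
  joint[2] = (2.1131, -4.5315) + 7 * (0.8660, 0.5000) = (2.1131 + 6.0622, -4.5315 + 3.5000) = (8.1753, -1.0315)
link 2: phi[2] = -65 + 95 + -35 = -5 deg
  cos(-5 deg) = 0.9962, sin(-5 deg) = -0.0872
  joint[3] = (8.1753, -1.0315) + 2.7 * (0.9962, -0.0872) = (8.1753 + 2.6897, -1.0315 + -0.2353) = (10.8650, -1.2669)
link 3: phi[3] = -65 + 95 + -35 + 75 = 70 deg
  cos(70 deg) = 0.3420, sin(70 deg) = 0.9397
  joint[4] = (10.8650, -1.2669) + 11.6 * (0.3420, 0.9397) = (10.8650 + 3.9674, -1.2669 + 10.9004) = (14.8324, 9.6336)
End effector: (14.8324, 9.6336)

Answer: 14.8324 9.6336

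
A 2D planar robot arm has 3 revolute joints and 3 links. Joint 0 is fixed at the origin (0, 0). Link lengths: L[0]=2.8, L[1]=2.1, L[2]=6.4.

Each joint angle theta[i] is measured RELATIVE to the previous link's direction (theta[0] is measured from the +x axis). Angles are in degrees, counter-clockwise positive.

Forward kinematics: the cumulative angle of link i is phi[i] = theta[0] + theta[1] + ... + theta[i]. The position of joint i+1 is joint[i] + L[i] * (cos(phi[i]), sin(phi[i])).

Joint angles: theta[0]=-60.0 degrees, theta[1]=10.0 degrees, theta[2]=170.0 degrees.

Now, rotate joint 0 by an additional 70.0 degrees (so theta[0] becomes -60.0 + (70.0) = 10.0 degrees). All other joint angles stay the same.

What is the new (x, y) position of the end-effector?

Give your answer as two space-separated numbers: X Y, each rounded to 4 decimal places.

Answer: -1.5720 0.0931

Derivation:
joint[0] = (0.0000, 0.0000)  (base)
link 0: phi[0] = 10 = 10 deg
  cos(10 deg) = 0.9848, sin(10 deg) = 0.1736
  joint[1] = (0.0000, 0.0000) + 2.8 * (0.9848, 0.1736) = (0.0000 + 2.7575, 0.0000 + 0.4862) = (2.7575, 0.4862)
link 1: phi[1] = 10 + 10 = 20 deg
  cos(20 deg) = 0.9397, sin(20 deg) = 0.3420
  joint[2] = (2.7575, 0.4862) + 2.1 * (0.9397, 0.3420) = (2.7575 + 1.9734, 0.4862 + 0.7182) = (4.7308, 1.2045)
link 2: phi[2] = 10 + 10 + 170 = 190 deg
  cos(190 deg) = -0.9848, sin(190 deg) = -0.1736
  joint[3] = (4.7308, 1.2045) + 6.4 * (-0.9848, -0.1736) = (4.7308 + -6.3028, 1.2045 + -1.1113) = (-1.5720, 0.0931)
End effector: (-1.5720, 0.0931)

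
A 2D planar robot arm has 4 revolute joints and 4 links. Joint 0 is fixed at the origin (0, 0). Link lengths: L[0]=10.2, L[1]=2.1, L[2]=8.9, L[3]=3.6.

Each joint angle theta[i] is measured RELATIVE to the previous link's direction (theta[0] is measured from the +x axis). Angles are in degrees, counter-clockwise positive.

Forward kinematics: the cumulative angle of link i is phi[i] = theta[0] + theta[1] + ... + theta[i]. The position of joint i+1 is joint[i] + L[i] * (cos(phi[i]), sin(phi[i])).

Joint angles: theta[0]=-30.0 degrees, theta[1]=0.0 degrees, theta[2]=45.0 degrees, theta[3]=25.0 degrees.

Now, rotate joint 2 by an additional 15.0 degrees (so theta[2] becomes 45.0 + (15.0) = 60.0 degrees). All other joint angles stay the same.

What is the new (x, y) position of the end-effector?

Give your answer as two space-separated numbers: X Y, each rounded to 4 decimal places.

joint[0] = (0.0000, 0.0000)  (base)
link 0: phi[0] = -30 = -30 deg
  cos(-30 deg) = 0.8660, sin(-30 deg) = -0.5000
  joint[1] = (0.0000, 0.0000) + 10.2 * (0.8660, -0.5000) = (0.0000 + 8.8335, 0.0000 + -5.1000) = (8.8335, -5.1000)
link 1: phi[1] = -30 + 0 = -30 deg
  cos(-30 deg) = 0.8660, sin(-30 deg) = -0.5000
  joint[2] = (8.8335, -5.1000) + 2.1 * (0.8660, -0.5000) = (8.8335 + 1.8187, -5.1000 + -1.0500) = (10.6521, -6.1500)
link 2: phi[2] = -30 + 0 + 60 = 30 deg
  cos(30 deg) = 0.8660, sin(30 deg) = 0.5000
  joint[3] = (10.6521, -6.1500) + 8.9 * (0.8660, 0.5000) = (10.6521 + 7.7076, -6.1500 + 4.4500) = (18.3597, -1.7000)
link 3: phi[3] = -30 + 0 + 60 + 25 = 55 deg
  cos(55 deg) = 0.5736, sin(55 deg) = 0.8192
  joint[4] = (18.3597, -1.7000) + 3.6 * (0.5736, 0.8192) = (18.3597 + 2.0649, -1.7000 + 2.9489) = (20.4246, 1.2489)
End effector: (20.4246, 1.2489)

Answer: 20.4246 1.2489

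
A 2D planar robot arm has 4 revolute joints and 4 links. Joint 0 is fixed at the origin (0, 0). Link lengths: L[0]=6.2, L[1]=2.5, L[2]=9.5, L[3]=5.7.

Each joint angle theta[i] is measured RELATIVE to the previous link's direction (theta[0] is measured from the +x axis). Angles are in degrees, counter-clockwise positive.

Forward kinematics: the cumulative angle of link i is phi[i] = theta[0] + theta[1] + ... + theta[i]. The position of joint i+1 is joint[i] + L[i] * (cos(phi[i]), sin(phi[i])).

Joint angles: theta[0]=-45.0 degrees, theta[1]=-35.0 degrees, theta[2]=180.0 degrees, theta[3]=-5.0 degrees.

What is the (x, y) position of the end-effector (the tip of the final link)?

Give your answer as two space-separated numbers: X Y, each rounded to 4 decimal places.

joint[0] = (0.0000, 0.0000)  (base)
link 0: phi[0] = -45 = -45 deg
  cos(-45 deg) = 0.7071, sin(-45 deg) = -0.7071
  joint[1] = (0.0000, 0.0000) + 6.2 * (0.7071, -0.7071) = (0.0000 + 4.3841, 0.0000 + -4.3841) = (4.3841, -4.3841)
link 1: phi[1] = -45 + -35 = -80 deg
  cos(-80 deg) = 0.1736, sin(-80 deg) = -0.9848
  joint[2] = (4.3841, -4.3841) + 2.5 * (0.1736, -0.9848) = (4.3841 + 0.4341, -4.3841 + -2.4620) = (4.8182, -6.8461)
link 2: phi[2] = -45 + -35 + 180 = 100 deg
  cos(100 deg) = -0.1736, sin(100 deg) = 0.9848
  joint[3] = (4.8182, -6.8461) + 9.5 * (-0.1736, 0.9848) = (4.8182 + -1.6497, -6.8461 + 9.3557) = (3.1685, 2.5096)
link 3: phi[3] = -45 + -35 + 180 + -5 = 95 deg
  cos(95 deg) = -0.0872, sin(95 deg) = 0.9962
  joint[4] = (3.1685, 2.5096) + 5.7 * (-0.0872, 0.9962) = (3.1685 + -0.4968, 2.5096 + 5.6783) = (2.6717, 8.1879)
End effector: (2.6717, 8.1879)

Answer: 2.6717 8.1879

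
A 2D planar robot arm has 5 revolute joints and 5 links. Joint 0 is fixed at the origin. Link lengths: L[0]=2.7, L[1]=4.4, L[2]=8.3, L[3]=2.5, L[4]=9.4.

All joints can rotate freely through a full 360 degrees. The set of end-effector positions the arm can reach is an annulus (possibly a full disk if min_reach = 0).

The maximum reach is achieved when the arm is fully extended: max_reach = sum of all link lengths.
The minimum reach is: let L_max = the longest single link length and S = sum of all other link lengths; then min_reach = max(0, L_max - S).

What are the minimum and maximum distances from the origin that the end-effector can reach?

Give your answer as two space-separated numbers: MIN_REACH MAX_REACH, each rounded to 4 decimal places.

Answer: 0.0000 27.3000

Derivation:
Link lengths: [2.7, 4.4, 8.3, 2.5, 9.4]
max_reach = 2.7 + 4.4 + 8.3 + 2.5 + 9.4 = 27.3
L_max = max([2.7, 4.4, 8.3, 2.5, 9.4]) = 9.4
S (sum of others) = 27.3 - 9.4 = 17.9
min_reach = max(0, 9.4 - 17.9) = max(0, -8.5) = 0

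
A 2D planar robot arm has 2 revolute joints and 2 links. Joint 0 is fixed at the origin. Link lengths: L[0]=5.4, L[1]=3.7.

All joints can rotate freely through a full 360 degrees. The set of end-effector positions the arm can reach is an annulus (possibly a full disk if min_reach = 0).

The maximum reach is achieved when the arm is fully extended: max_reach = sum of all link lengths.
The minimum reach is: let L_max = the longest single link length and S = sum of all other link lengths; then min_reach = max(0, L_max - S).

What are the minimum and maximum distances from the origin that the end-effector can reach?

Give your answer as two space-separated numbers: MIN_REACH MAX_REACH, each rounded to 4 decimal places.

Link lengths: [5.4, 3.7]
max_reach = 5.4 + 3.7 = 9.1
L_max = max([5.4, 3.7]) = 5.4
S (sum of others) = 9.1 - 5.4 = 3.7
min_reach = max(0, 5.4 - 3.7) = max(0, 1.7) = 1.7

Answer: 1.7000 9.1000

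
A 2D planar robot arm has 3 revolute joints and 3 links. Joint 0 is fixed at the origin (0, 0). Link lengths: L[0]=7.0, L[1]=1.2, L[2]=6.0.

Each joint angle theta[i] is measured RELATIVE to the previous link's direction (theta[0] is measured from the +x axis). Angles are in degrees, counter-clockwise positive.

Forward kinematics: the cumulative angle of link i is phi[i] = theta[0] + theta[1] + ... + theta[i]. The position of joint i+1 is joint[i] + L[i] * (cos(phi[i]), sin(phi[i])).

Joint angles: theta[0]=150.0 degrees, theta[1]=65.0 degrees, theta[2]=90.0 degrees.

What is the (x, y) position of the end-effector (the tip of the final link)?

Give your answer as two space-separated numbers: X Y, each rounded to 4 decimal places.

joint[0] = (0.0000, 0.0000)  (base)
link 0: phi[0] = 150 = 150 deg
  cos(150 deg) = -0.8660, sin(150 deg) = 0.5000
  joint[1] = (0.0000, 0.0000) + 7 * (-0.8660, 0.5000) = (0.0000 + -6.0622, 0.0000 + 3.5000) = (-6.0622, 3.5000)
link 1: phi[1] = 150 + 65 = 215 deg
  cos(215 deg) = -0.8192, sin(215 deg) = -0.5736
  joint[2] = (-6.0622, 3.5000) + 1.2 * (-0.8192, -0.5736) = (-6.0622 + -0.9830, 3.5000 + -0.6883) = (-7.0452, 2.8117)
link 2: phi[2] = 150 + 65 + 90 = 305 deg
  cos(305 deg) = 0.5736, sin(305 deg) = -0.8192
  joint[3] = (-7.0452, 2.8117) + 6 * (0.5736, -0.8192) = (-7.0452 + 3.4415, 2.8117 + -4.9149) = (-3.6037, -2.1032)
End effector: (-3.6037, -2.1032)

Answer: -3.6037 -2.1032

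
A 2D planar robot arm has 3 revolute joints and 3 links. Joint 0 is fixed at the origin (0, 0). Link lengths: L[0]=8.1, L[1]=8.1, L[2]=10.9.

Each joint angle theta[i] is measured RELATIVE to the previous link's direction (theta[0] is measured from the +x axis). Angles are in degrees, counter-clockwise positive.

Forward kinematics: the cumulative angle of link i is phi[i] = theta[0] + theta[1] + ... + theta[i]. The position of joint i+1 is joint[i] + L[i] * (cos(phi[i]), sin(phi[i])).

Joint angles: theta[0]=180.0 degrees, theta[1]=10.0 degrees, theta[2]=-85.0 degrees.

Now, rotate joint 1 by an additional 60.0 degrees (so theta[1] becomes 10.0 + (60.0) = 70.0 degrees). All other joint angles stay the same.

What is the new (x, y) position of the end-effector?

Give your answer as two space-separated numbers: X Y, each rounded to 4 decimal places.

joint[0] = (0.0000, 0.0000)  (base)
link 0: phi[0] = 180 = 180 deg
  cos(180 deg) = -1.0000, sin(180 deg) = 0.0000
  joint[1] = (0.0000, 0.0000) + 8.1 * (-1.0000, 0.0000) = (0.0000 + -8.1000, 0.0000 + 0.0000) = (-8.1000, 0.0000)
link 1: phi[1] = 180 + 70 = 250 deg
  cos(250 deg) = -0.3420, sin(250 deg) = -0.9397
  joint[2] = (-8.1000, 0.0000) + 8.1 * (-0.3420, -0.9397) = (-8.1000 + -2.7704, 0.0000 + -7.6115) = (-10.8704, -7.6115)
link 2: phi[2] = 180 + 70 + -85 = 165 deg
  cos(165 deg) = -0.9659, sin(165 deg) = 0.2588
  joint[3] = (-10.8704, -7.6115) + 10.9 * (-0.9659, 0.2588) = (-10.8704 + -10.5286, -7.6115 + 2.8211) = (-21.3990, -4.7904)
End effector: (-21.3990, -4.7904)

Answer: -21.3990 -4.7904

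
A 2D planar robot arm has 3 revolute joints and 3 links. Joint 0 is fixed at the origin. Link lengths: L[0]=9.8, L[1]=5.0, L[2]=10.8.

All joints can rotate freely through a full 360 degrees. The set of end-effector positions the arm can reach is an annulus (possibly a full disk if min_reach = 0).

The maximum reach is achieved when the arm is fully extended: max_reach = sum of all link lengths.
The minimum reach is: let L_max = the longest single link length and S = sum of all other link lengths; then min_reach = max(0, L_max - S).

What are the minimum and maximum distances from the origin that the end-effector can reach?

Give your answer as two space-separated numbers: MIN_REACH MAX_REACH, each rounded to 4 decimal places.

Answer: 0.0000 25.6000

Derivation:
Link lengths: [9.8, 5.0, 10.8]
max_reach = 9.8 + 5 + 10.8 = 25.6
L_max = max([9.8, 5.0, 10.8]) = 10.8
S (sum of others) = 25.6 - 10.8 = 14.8
min_reach = max(0, 10.8 - 14.8) = max(0, -4) = 0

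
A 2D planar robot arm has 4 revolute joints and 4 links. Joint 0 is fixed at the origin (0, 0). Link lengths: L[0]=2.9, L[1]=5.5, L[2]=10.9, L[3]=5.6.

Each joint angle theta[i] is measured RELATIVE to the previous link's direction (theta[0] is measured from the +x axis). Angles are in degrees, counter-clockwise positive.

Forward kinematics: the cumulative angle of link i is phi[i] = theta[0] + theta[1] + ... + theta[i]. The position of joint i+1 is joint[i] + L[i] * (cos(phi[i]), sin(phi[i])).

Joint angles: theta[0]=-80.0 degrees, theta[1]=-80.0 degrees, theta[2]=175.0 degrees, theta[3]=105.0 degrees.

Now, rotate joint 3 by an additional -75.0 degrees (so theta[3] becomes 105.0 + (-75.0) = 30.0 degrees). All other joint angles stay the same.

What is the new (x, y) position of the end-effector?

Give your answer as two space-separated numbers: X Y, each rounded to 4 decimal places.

Answer: 9.8237 2.0439

Derivation:
joint[0] = (0.0000, 0.0000)  (base)
link 0: phi[0] = -80 = -80 deg
  cos(-80 deg) = 0.1736, sin(-80 deg) = -0.9848
  joint[1] = (0.0000, 0.0000) + 2.9 * (0.1736, -0.9848) = (0.0000 + 0.5036, 0.0000 + -2.8559) = (0.5036, -2.8559)
link 1: phi[1] = -80 + -80 = -160 deg
  cos(-160 deg) = -0.9397, sin(-160 deg) = -0.3420
  joint[2] = (0.5036, -2.8559) + 5.5 * (-0.9397, -0.3420) = (0.5036 + -5.1683, -2.8559 + -1.8811) = (-4.6647, -4.7371)
link 2: phi[2] = -80 + -80 + 175 = 15 deg
  cos(15 deg) = 0.9659, sin(15 deg) = 0.2588
  joint[3] = (-4.6647, -4.7371) + 10.9 * (0.9659, 0.2588) = (-4.6647 + 10.5286, -4.7371 + 2.8211) = (5.8639, -1.9159)
link 3: phi[3] = -80 + -80 + 175 + 30 = 45 deg
  cos(45 deg) = 0.7071, sin(45 deg) = 0.7071
  joint[4] = (5.8639, -1.9159) + 5.6 * (0.7071, 0.7071) = (5.8639 + 3.9598, -1.9159 + 3.9598) = (9.8237, 2.0439)
End effector: (9.8237, 2.0439)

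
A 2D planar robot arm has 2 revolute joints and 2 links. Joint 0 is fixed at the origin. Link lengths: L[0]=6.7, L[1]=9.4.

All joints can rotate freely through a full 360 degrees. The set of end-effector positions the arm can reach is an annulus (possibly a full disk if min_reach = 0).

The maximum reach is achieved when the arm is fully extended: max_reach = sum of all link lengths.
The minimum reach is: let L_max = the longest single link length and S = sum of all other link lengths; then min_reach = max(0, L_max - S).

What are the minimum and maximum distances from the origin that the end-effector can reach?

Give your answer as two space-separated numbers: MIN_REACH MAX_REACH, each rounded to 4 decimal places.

Link lengths: [6.7, 9.4]
max_reach = 6.7 + 9.4 = 16.1
L_max = max([6.7, 9.4]) = 9.4
S (sum of others) = 16.1 - 9.4 = 6.7
min_reach = max(0, 9.4 - 6.7) = max(0, 2.7) = 2.7

Answer: 2.7000 16.1000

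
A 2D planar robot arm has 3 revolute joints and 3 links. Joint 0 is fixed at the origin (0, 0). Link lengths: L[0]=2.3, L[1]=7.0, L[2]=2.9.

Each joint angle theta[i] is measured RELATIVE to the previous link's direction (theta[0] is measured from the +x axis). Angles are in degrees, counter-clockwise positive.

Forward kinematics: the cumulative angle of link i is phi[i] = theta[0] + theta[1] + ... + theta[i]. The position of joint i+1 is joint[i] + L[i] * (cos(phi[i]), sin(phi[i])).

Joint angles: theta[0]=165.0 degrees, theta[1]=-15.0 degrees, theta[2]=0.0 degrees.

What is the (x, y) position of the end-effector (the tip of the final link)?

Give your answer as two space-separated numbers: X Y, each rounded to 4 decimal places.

joint[0] = (0.0000, 0.0000)  (base)
link 0: phi[0] = 165 = 165 deg
  cos(165 deg) = -0.9659, sin(165 deg) = 0.2588
  joint[1] = (0.0000, 0.0000) + 2.3 * (-0.9659, 0.2588) = (0.0000 + -2.2216, 0.0000 + 0.5953) = (-2.2216, 0.5953)
link 1: phi[1] = 165 + -15 = 150 deg
  cos(150 deg) = -0.8660, sin(150 deg) = 0.5000
  joint[2] = (-2.2216, 0.5953) + 7 * (-0.8660, 0.5000) = (-2.2216 + -6.0622, 0.5953 + 3.5000) = (-8.2838, 4.0953)
link 2: phi[2] = 165 + -15 + 0 = 150 deg
  cos(150 deg) = -0.8660, sin(150 deg) = 0.5000
  joint[3] = (-8.2838, 4.0953) + 2.9 * (-0.8660, 0.5000) = (-8.2838 + -2.5115, 4.0953 + 1.4500) = (-10.7953, 5.5453)
End effector: (-10.7953, 5.5453)

Answer: -10.7953 5.5453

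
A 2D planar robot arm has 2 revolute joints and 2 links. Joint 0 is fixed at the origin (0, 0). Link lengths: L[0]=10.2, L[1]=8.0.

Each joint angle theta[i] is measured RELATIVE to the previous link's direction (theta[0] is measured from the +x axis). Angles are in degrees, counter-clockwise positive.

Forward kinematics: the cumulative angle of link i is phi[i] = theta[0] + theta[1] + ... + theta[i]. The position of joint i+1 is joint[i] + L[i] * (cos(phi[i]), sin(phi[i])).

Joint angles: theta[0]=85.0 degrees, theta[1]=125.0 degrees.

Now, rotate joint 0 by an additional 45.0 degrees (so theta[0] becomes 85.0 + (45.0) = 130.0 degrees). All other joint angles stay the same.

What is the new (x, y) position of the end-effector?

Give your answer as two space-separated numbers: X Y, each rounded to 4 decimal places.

joint[0] = (0.0000, 0.0000)  (base)
link 0: phi[0] = 130 = 130 deg
  cos(130 deg) = -0.6428, sin(130 deg) = 0.7660
  joint[1] = (0.0000, 0.0000) + 10.2 * (-0.6428, 0.7660) = (0.0000 + -6.5564, 0.0000 + 7.8137) = (-6.5564, 7.8137)
link 1: phi[1] = 130 + 125 = 255 deg
  cos(255 deg) = -0.2588, sin(255 deg) = -0.9659
  joint[2] = (-6.5564, 7.8137) + 8 * (-0.2588, -0.9659) = (-6.5564 + -2.0706, 7.8137 + -7.7274) = (-8.6270, 0.0862)
End effector: (-8.6270, 0.0862)

Answer: -8.6270 0.0862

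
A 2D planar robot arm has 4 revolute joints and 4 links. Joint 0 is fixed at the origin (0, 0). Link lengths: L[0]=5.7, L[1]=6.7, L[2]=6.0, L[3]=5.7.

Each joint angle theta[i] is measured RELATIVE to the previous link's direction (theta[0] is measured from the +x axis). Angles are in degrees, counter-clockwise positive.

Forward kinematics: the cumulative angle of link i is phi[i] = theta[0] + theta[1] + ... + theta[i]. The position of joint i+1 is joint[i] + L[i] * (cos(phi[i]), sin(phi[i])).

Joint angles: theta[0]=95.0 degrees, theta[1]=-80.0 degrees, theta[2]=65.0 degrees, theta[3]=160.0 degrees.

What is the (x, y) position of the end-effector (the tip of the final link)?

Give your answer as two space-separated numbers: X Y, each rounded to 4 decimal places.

Answer: 4.1668 8.3849

Derivation:
joint[0] = (0.0000, 0.0000)  (base)
link 0: phi[0] = 95 = 95 deg
  cos(95 deg) = -0.0872, sin(95 deg) = 0.9962
  joint[1] = (0.0000, 0.0000) + 5.7 * (-0.0872, 0.9962) = (0.0000 + -0.4968, 0.0000 + 5.6783) = (-0.4968, 5.6783)
link 1: phi[1] = 95 + -80 = 15 deg
  cos(15 deg) = 0.9659, sin(15 deg) = 0.2588
  joint[2] = (-0.4968, 5.6783) + 6.7 * (0.9659, 0.2588) = (-0.4968 + 6.4717, 5.6783 + 1.7341) = (5.9749, 7.4124)
link 2: phi[2] = 95 + -80 + 65 = 80 deg
  cos(80 deg) = 0.1736, sin(80 deg) = 0.9848
  joint[3] = (5.9749, 7.4124) + 6 * (0.1736, 0.9848) = (5.9749 + 1.0419, 7.4124 + 5.9088) = (7.0168, 13.3212)
link 3: phi[3] = 95 + -80 + 65 + 160 = 240 deg
  cos(240 deg) = -0.5000, sin(240 deg) = -0.8660
  joint[4] = (7.0168, 13.3212) + 5.7 * (-0.5000, -0.8660) = (7.0168 + -2.8500, 13.3212 + -4.9363) = (4.1668, 8.3849)
End effector: (4.1668, 8.3849)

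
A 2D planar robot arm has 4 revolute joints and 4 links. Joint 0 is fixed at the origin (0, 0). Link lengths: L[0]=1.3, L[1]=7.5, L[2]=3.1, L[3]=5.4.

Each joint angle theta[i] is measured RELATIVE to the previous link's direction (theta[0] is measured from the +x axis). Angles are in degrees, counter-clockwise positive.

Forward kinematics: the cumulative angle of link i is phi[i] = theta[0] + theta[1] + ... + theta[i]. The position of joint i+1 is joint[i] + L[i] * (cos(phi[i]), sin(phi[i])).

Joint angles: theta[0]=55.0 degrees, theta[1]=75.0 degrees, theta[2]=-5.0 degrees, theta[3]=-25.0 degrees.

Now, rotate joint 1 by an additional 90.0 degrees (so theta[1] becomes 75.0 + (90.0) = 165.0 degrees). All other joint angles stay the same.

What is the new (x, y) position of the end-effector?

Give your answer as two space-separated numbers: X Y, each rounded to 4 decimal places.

joint[0] = (0.0000, 0.0000)  (base)
link 0: phi[0] = 55 = 55 deg
  cos(55 deg) = 0.5736, sin(55 deg) = 0.8192
  joint[1] = (0.0000, 0.0000) + 1.3 * (0.5736, 0.8192) = (0.0000 + 0.7456, 0.0000 + 1.0649) = (0.7456, 1.0649)
link 1: phi[1] = 55 + 165 = 220 deg
  cos(220 deg) = -0.7660, sin(220 deg) = -0.6428
  joint[2] = (0.7456, 1.0649) + 7.5 * (-0.7660, -0.6428) = (0.7456 + -5.7453, 1.0649 + -4.8209) = (-4.9997, -3.7560)
link 2: phi[2] = 55 + 165 + -5 = 215 deg
  cos(215 deg) = -0.8192, sin(215 deg) = -0.5736
  joint[3] = (-4.9997, -3.7560) + 3.1 * (-0.8192, -0.5736) = (-4.9997 + -2.5394, -3.7560 + -1.7781) = (-7.5391, -5.5341)
link 3: phi[3] = 55 + 165 + -5 + -25 = 190 deg
  cos(190 deg) = -0.9848, sin(190 deg) = -0.1736
  joint[4] = (-7.5391, -5.5341) + 5.4 * (-0.9848, -0.1736) = (-7.5391 + -5.3180, -5.5341 + -0.9377) = (-12.8570, -6.4718)
End effector: (-12.8570, -6.4718)

Answer: -12.8570 -6.4718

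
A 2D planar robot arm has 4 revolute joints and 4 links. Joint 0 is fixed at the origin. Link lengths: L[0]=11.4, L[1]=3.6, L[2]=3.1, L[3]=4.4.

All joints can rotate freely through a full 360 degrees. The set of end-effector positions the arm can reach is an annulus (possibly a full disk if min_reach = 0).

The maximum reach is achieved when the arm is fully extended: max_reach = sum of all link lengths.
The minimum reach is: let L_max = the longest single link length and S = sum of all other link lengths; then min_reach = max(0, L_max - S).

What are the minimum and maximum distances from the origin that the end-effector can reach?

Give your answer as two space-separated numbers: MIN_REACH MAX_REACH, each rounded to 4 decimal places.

Answer: 0.3000 22.5000

Derivation:
Link lengths: [11.4, 3.6, 3.1, 4.4]
max_reach = 11.4 + 3.6 + 3.1 + 4.4 = 22.5
L_max = max([11.4, 3.6, 3.1, 4.4]) = 11.4
S (sum of others) = 22.5 - 11.4 = 11.1
min_reach = max(0, 11.4 - 11.1) = max(0, 0.3) = 0.3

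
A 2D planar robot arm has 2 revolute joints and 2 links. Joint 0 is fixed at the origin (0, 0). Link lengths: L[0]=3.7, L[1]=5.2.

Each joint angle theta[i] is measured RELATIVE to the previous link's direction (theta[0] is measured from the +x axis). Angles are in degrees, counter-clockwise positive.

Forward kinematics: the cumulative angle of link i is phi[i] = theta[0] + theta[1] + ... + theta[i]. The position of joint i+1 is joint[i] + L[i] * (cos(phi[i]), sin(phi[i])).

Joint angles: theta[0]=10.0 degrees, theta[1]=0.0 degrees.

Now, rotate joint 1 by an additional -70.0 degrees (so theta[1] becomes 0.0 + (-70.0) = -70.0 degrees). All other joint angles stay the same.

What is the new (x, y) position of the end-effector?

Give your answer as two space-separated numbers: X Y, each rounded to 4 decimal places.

Answer: 6.2438 -3.8608

Derivation:
joint[0] = (0.0000, 0.0000)  (base)
link 0: phi[0] = 10 = 10 deg
  cos(10 deg) = 0.9848, sin(10 deg) = 0.1736
  joint[1] = (0.0000, 0.0000) + 3.7 * (0.9848, 0.1736) = (0.0000 + 3.6438, 0.0000 + 0.6425) = (3.6438, 0.6425)
link 1: phi[1] = 10 + -70 = -60 deg
  cos(-60 deg) = 0.5000, sin(-60 deg) = -0.8660
  joint[2] = (3.6438, 0.6425) + 5.2 * (0.5000, -0.8660) = (3.6438 + 2.6000, 0.6425 + -4.5033) = (6.2438, -3.8608)
End effector: (6.2438, -3.8608)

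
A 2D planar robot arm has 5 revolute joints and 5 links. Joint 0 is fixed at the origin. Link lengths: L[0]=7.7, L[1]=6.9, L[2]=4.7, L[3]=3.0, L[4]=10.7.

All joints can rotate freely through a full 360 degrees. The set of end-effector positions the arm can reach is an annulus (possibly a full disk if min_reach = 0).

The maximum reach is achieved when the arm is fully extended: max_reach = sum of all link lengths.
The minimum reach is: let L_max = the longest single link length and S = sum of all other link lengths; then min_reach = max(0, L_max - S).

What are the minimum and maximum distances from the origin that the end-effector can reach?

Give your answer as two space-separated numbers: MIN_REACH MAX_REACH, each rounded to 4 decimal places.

Answer: 0.0000 33.0000

Derivation:
Link lengths: [7.7, 6.9, 4.7, 3.0, 10.7]
max_reach = 7.7 + 6.9 + 4.7 + 3 + 10.7 = 33
L_max = max([7.7, 6.9, 4.7, 3.0, 10.7]) = 10.7
S (sum of others) = 33 - 10.7 = 22.3
min_reach = max(0, 10.7 - 22.3) = max(0, -11.6) = 0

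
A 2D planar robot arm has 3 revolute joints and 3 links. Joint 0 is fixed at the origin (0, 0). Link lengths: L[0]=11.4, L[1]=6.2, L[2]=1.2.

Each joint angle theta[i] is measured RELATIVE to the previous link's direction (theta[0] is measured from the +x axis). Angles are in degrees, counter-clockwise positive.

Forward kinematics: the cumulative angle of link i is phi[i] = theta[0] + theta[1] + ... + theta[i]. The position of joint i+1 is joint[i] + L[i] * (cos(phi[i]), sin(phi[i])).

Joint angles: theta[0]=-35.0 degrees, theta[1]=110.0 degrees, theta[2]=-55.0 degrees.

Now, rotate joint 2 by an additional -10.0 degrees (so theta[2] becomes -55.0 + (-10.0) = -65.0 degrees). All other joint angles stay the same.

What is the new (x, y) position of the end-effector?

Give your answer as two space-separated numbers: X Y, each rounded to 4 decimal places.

Answer: 12.1248 -0.3417

Derivation:
joint[0] = (0.0000, 0.0000)  (base)
link 0: phi[0] = -35 = -35 deg
  cos(-35 deg) = 0.8192, sin(-35 deg) = -0.5736
  joint[1] = (0.0000, 0.0000) + 11.4 * (0.8192, -0.5736) = (0.0000 + 9.3383, 0.0000 + -6.5388) = (9.3383, -6.5388)
link 1: phi[1] = -35 + 110 = 75 deg
  cos(75 deg) = 0.2588, sin(75 deg) = 0.9659
  joint[2] = (9.3383, -6.5388) + 6.2 * (0.2588, 0.9659) = (9.3383 + 1.6047, -6.5388 + 5.9887) = (10.9430, -0.5500)
link 2: phi[2] = -35 + 110 + -65 = 10 deg
  cos(10 deg) = 0.9848, sin(10 deg) = 0.1736
  joint[3] = (10.9430, -0.5500) + 1.2 * (0.9848, 0.1736) = (10.9430 + 1.1818, -0.5500 + 0.2084) = (12.1248, -0.3417)
End effector: (12.1248, -0.3417)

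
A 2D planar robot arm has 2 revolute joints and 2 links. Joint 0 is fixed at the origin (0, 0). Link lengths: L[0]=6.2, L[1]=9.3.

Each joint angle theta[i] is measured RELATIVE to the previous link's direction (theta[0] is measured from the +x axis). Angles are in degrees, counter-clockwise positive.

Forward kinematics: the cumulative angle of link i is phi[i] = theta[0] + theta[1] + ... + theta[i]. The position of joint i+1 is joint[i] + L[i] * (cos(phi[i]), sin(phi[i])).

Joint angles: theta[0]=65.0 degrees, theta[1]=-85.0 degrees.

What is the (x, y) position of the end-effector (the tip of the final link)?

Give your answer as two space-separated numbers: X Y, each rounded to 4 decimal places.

joint[0] = (0.0000, 0.0000)  (base)
link 0: phi[0] = 65 = 65 deg
  cos(65 deg) = 0.4226, sin(65 deg) = 0.9063
  joint[1] = (0.0000, 0.0000) + 6.2 * (0.4226, 0.9063) = (0.0000 + 2.6202, 0.0000 + 5.6191) = (2.6202, 5.6191)
link 1: phi[1] = 65 + -85 = -20 deg
  cos(-20 deg) = 0.9397, sin(-20 deg) = -0.3420
  joint[2] = (2.6202, 5.6191) + 9.3 * (0.9397, -0.3420) = (2.6202 + 8.7391, 5.6191 + -3.1808) = (11.3594, 2.4383)
End effector: (11.3594, 2.4383)

Answer: 11.3594 2.4383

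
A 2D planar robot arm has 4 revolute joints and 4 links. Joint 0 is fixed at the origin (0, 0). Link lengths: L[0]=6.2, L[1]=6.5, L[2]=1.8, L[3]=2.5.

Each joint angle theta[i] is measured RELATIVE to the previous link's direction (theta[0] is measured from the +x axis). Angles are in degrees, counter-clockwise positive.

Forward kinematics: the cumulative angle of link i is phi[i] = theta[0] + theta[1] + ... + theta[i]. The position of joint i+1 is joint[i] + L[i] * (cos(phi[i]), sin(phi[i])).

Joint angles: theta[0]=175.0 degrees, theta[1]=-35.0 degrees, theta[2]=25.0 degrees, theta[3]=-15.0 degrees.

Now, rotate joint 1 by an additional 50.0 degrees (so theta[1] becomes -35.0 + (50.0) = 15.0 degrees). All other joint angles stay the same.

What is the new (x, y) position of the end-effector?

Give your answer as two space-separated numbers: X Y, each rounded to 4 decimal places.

Answer: -16.4014 -2.4758

Derivation:
joint[0] = (0.0000, 0.0000)  (base)
link 0: phi[0] = 175 = 175 deg
  cos(175 deg) = -0.9962, sin(175 deg) = 0.0872
  joint[1] = (0.0000, 0.0000) + 6.2 * (-0.9962, 0.0872) = (0.0000 + -6.1764, 0.0000 + 0.5404) = (-6.1764, 0.5404)
link 1: phi[1] = 175 + 15 = 190 deg
  cos(190 deg) = -0.9848, sin(190 deg) = -0.1736
  joint[2] = (-6.1764, 0.5404) + 6.5 * (-0.9848, -0.1736) = (-6.1764 + -6.4013, 0.5404 + -1.1287) = (-12.5777, -0.5883)
link 2: phi[2] = 175 + 15 + 25 = 215 deg
  cos(215 deg) = -0.8192, sin(215 deg) = -0.5736
  joint[3] = (-12.5777, -0.5883) + 1.8 * (-0.8192, -0.5736) = (-12.5777 + -1.4745, -0.5883 + -1.0324) = (-14.0521, -1.6208)
link 3: phi[3] = 175 + 15 + 25 + -15 = 200 deg
  cos(200 deg) = -0.9397, sin(200 deg) = -0.3420
  joint[4] = (-14.0521, -1.6208) + 2.5 * (-0.9397, -0.3420) = (-14.0521 + -2.3492, -1.6208 + -0.8551) = (-16.4014, -2.4758)
End effector: (-16.4014, -2.4758)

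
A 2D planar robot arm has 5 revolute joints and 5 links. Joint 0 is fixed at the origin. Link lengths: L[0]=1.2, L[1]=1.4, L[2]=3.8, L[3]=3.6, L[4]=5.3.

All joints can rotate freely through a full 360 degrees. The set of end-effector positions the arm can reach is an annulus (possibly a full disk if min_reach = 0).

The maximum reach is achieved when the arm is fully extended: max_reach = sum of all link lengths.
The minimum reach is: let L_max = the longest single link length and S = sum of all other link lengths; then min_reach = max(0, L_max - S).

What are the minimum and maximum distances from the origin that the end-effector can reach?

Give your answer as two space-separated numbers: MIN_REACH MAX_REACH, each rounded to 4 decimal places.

Link lengths: [1.2, 1.4, 3.8, 3.6, 5.3]
max_reach = 1.2 + 1.4 + 3.8 + 3.6 + 5.3 = 15.3
L_max = max([1.2, 1.4, 3.8, 3.6, 5.3]) = 5.3
S (sum of others) = 15.3 - 5.3 = 10
min_reach = max(0, 5.3 - 10) = max(0, -4.7) = 0

Answer: 0.0000 15.3000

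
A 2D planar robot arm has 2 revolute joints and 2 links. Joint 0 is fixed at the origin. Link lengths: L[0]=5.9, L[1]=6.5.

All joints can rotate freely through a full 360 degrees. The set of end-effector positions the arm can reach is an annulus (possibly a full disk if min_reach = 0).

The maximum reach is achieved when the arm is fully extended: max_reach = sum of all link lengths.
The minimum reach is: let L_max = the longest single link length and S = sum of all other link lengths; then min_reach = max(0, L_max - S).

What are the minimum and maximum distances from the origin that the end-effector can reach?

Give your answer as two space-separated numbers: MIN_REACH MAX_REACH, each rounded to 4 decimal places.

Link lengths: [5.9, 6.5]
max_reach = 5.9 + 6.5 = 12.4
L_max = max([5.9, 6.5]) = 6.5
S (sum of others) = 12.4 - 6.5 = 5.9
min_reach = max(0, 6.5 - 5.9) = max(0, 0.6) = 0.6

Answer: 0.6000 12.4000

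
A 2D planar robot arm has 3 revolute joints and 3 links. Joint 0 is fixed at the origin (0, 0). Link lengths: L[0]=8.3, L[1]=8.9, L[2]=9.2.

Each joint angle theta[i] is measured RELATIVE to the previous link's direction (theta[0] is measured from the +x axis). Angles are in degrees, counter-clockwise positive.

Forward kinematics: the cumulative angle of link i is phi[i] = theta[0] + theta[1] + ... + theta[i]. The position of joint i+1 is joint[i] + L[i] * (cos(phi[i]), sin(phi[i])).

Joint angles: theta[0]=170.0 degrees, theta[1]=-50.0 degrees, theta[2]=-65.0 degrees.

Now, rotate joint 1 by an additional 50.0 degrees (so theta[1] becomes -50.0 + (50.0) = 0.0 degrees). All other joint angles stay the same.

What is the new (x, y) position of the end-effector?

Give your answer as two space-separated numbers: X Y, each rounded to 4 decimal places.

joint[0] = (0.0000, 0.0000)  (base)
link 0: phi[0] = 170 = 170 deg
  cos(170 deg) = -0.9848, sin(170 deg) = 0.1736
  joint[1] = (0.0000, 0.0000) + 8.3 * (-0.9848, 0.1736) = (0.0000 + -8.1739, 0.0000 + 1.4413) = (-8.1739, 1.4413)
link 1: phi[1] = 170 + 0 = 170 deg
  cos(170 deg) = -0.9848, sin(170 deg) = 0.1736
  joint[2] = (-8.1739, 1.4413) + 8.9 * (-0.9848, 0.1736) = (-8.1739 + -8.7648, 1.4413 + 1.5455) = (-16.9387, 2.9867)
link 2: phi[2] = 170 + 0 + -65 = 105 deg
  cos(105 deg) = -0.2588, sin(105 deg) = 0.9659
  joint[3] = (-16.9387, 2.9867) + 9.2 * (-0.2588, 0.9659) = (-16.9387 + -2.3811, 2.9867 + 8.8865) = (-19.3198, 11.8733)
End effector: (-19.3198, 11.8733)

Answer: -19.3198 11.8733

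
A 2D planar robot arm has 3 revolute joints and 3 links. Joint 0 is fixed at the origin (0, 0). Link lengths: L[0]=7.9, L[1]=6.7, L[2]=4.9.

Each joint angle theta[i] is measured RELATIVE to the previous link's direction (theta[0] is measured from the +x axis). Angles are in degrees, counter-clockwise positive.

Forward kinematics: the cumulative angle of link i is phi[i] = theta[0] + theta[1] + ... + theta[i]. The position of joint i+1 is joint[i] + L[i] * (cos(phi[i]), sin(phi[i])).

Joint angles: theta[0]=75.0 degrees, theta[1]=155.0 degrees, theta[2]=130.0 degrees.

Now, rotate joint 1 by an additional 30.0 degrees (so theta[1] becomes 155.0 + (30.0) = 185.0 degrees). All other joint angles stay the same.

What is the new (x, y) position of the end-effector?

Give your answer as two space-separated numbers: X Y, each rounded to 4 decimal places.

Answer: 5.1248 3.4826

Derivation:
joint[0] = (0.0000, 0.0000)  (base)
link 0: phi[0] = 75 = 75 deg
  cos(75 deg) = 0.2588, sin(75 deg) = 0.9659
  joint[1] = (0.0000, 0.0000) + 7.9 * (0.2588, 0.9659) = (0.0000 + 2.0447, 0.0000 + 7.6308) = (2.0447, 7.6308)
link 1: phi[1] = 75 + 185 = 260 deg
  cos(260 deg) = -0.1736, sin(260 deg) = -0.9848
  joint[2] = (2.0447, 7.6308) + 6.7 * (-0.1736, -0.9848) = (2.0447 + -1.1634, 7.6308 + -6.5982) = (0.8812, 1.0326)
link 2: phi[2] = 75 + 185 + 130 = 390 deg
  cos(390 deg) = 0.8660, sin(390 deg) = 0.5000
  joint[3] = (0.8812, 1.0326) + 4.9 * (0.8660, 0.5000) = (0.8812 + 4.2435, 1.0326 + 2.4500) = (5.1248, 3.4826)
End effector: (5.1248, 3.4826)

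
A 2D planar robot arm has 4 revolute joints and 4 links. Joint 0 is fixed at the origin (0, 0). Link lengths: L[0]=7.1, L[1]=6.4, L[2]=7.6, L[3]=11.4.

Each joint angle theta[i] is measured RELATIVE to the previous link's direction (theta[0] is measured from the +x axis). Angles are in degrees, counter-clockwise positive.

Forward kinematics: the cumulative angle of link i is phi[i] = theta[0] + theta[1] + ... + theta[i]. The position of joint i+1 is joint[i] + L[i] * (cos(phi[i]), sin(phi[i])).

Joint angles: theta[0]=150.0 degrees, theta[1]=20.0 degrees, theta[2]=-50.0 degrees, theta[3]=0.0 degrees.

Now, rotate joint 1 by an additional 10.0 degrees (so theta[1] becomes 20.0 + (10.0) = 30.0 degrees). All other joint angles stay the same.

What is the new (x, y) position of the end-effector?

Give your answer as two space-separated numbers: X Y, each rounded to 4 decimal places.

joint[0] = (0.0000, 0.0000)  (base)
link 0: phi[0] = 150 = 150 deg
  cos(150 deg) = -0.8660, sin(150 deg) = 0.5000
  joint[1] = (0.0000, 0.0000) + 7.1 * (-0.8660, 0.5000) = (0.0000 + -6.1488, 0.0000 + 3.5500) = (-6.1488, 3.5500)
link 1: phi[1] = 150 + 30 = 180 deg
  cos(180 deg) = -1.0000, sin(180 deg) = 0.0000
  joint[2] = (-6.1488, 3.5500) + 6.4 * (-1.0000, 0.0000) = (-6.1488 + -6.4000, 3.5500 + 0.0000) = (-12.5488, 3.5500)
link 2: phi[2] = 150 + 30 + -50 = 130 deg
  cos(130 deg) = -0.6428, sin(130 deg) = 0.7660
  joint[3] = (-12.5488, 3.5500) + 7.6 * (-0.6428, 0.7660) = (-12.5488 + -4.8852, 3.5500 + 5.8219) = (-17.4340, 9.3719)
link 3: phi[3] = 150 + 30 + -50 + 0 = 130 deg
  cos(130 deg) = -0.6428, sin(130 deg) = 0.7660
  joint[4] = (-17.4340, 9.3719) + 11.4 * (-0.6428, 0.7660) = (-17.4340 + -7.3278, 9.3719 + 8.7329) = (-24.7617, 18.1048)
End effector: (-24.7617, 18.1048)

Answer: -24.7617 18.1048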